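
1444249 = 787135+657114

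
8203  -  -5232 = 13435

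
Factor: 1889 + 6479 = 2^4* 523^1 =8368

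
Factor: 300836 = 2^2*75209^1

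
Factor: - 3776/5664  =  -2^1*3^ ( - 1) = - 2/3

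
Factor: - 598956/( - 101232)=71/12= 2^( - 2 )*3^ ( - 1 ) *71^1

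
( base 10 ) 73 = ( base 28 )2H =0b1001001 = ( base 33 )27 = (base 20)3D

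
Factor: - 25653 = - 3^1*17^1*503^1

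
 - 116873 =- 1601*73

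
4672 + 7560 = 12232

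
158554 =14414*11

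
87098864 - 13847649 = 73251215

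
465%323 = 142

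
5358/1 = 5358 = 5358.00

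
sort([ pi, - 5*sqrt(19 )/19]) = [ - 5*sqrt( 19) /19,pi]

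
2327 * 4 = 9308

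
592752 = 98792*6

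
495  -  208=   287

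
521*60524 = 31533004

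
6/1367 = 6/1367 = 0.00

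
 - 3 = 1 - 4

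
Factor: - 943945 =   -  5^1*71^1*2659^1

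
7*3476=24332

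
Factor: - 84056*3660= - 307644960 = - 2^5* 3^1*5^1 * 7^1* 19^1 *61^1 *79^1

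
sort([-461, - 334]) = [ - 461, - 334]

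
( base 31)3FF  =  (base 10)3363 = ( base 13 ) 16B9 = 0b110100100011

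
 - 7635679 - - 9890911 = 2255232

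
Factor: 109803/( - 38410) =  - 2^(  -  1)*3^1*5^(-1 ) * 17^1*23^(- 1 )*167^(  -  1 )*2153^1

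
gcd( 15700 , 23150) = 50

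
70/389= 70/389 =0.18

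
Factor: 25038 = 2^1*3^2*13^1*107^1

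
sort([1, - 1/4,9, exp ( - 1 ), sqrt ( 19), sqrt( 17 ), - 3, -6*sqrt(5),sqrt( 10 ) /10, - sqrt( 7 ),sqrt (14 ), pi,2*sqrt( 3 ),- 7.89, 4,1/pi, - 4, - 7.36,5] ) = [ - 6*sqrt( 5), - 7.89,-7.36,  -  4,-3, - sqrt(7),- 1/4,sqrt(10 )/10,  1/pi,exp( - 1 ), 1,pi,2*sqrt( 3),sqrt( 14 ),4, sqrt( 17 ),sqrt(19), 5,9 ] 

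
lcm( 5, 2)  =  10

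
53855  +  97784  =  151639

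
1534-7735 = -6201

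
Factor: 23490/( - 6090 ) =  - 27/7 = -3^3 *7^(  -  1 ) 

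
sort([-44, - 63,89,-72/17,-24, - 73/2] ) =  [ - 63, - 44, - 73/2,  -  24, - 72/17, 89]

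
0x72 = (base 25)4E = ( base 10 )114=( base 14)82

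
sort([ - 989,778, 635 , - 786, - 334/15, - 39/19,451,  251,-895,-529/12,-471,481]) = [ - 989,-895,- 786,  -  471,-529/12, - 334/15,  -  39/19,251, 451,481,635,778] 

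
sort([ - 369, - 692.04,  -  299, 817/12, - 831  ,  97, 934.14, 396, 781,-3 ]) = [-831,- 692.04, - 369,-299, - 3 , 817/12, 97,396,781 , 934.14]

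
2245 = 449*5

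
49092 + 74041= 123133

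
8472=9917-1445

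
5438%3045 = 2393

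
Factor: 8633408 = 2^6*7^2*2753^1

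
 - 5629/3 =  - 5629/3 = -  1876.33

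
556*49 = 27244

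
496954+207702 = 704656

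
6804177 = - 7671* ( - 887 )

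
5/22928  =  5/22928 = 0.00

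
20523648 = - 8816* ( - 2328 )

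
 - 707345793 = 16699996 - 724045789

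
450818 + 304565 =755383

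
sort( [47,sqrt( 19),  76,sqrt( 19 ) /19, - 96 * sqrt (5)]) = [ - 96 * sqrt(5 ), sqrt (19) /19,  sqrt ( 19 ), 47,  76] 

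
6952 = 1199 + 5753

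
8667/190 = 8667/190 =45.62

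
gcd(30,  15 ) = 15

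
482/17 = 28  +  6/17  =  28.35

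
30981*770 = 23855370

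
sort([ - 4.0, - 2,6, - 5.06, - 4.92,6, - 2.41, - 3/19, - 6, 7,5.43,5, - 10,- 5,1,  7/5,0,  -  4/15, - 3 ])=[ - 10,  -  6  ,-5.06, - 5,-4.92, - 4.0, - 3, - 2.41,-2, - 4/15, - 3/19,0,1,7/5,5, 5.43 , 6,6,  7]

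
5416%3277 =2139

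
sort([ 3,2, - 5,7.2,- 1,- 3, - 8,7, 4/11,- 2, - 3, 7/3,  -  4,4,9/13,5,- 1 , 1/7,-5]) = [ - 8, - 5,-5, - 4, - 3, -3,-2, - 1, - 1,1/7,4/11 , 9/13,  2,7/3,3, 4,5,7, 7.2 ] 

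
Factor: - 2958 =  -2^1*3^1*17^1 * 29^1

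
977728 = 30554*32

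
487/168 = 487/168 = 2.90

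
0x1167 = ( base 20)B2F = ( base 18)DD9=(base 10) 4455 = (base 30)4SF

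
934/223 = 934/223   =  4.19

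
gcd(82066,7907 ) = 1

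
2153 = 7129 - 4976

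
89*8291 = 737899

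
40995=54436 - 13441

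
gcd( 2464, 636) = 4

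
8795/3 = 8795/3=2931.67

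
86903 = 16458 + 70445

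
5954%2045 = 1864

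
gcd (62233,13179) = 1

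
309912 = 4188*74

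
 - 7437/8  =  -930 + 3/8 = - 929.62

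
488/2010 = 244/1005 = 0.24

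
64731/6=10788 + 1/2= 10788.50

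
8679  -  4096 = 4583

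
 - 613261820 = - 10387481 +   -  602874339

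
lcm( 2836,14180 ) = 14180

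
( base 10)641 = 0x281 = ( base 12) 455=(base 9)782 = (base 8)1201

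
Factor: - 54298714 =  - 2^1 * 17^1*73^1*131^1*167^1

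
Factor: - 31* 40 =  - 1240= - 2^3* 5^1*31^1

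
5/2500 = 1/500=0.00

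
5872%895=502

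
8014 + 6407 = 14421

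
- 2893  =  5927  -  8820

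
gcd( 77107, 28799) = 929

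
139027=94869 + 44158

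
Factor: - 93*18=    - 1674 = - 2^1*3^3*31^1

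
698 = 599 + 99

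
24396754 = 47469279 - 23072525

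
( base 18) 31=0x37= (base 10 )55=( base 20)2f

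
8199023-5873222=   2325801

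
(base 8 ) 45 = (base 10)37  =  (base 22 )1f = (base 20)1h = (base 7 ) 52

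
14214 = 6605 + 7609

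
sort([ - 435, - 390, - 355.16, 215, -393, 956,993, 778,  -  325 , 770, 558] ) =[-435,-393, - 390,  -  355.16, - 325, 215,558, 770,778,956, 993]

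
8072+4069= 12141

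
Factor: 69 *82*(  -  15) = - 2^1 *3^2*5^1*23^1*41^1 = -  84870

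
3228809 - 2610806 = 618003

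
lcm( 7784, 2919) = 23352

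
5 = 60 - 55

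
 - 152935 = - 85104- 67831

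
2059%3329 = 2059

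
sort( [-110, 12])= [ - 110, 12] 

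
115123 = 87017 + 28106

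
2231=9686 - 7455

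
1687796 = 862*1958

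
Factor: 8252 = 2^2*2063^1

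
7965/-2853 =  - 3 +66/317= -  2.79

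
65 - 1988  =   - 1923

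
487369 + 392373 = 879742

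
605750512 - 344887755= 260862757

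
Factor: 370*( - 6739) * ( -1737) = 2^1*3^2*5^1 * 23^1*37^1*193^1  *  293^1 = 4331087910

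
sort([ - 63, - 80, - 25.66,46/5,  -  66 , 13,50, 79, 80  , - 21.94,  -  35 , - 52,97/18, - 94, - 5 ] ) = [-94,- 80, - 66,-63, - 52 , - 35,- 25.66, - 21.94, - 5, 97/18,  46/5,13,50, 79, 80]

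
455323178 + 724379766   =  1179702944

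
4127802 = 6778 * 609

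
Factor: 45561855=3^1*5^1 * 73^1*41609^1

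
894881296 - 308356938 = 586524358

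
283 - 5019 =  - 4736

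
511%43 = 38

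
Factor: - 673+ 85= - 2^2 *3^1*7^2 = - 588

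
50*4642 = 232100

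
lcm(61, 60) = 3660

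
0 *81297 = 0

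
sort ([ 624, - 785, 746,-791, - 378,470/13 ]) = [ - 791  ,-785, -378,470/13 , 624, 746]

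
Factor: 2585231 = 11^1 * 197^1*1193^1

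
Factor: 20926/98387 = 2^1*10463^1*98387^( - 1)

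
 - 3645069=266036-3911105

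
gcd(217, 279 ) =31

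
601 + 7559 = 8160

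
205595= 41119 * 5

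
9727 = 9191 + 536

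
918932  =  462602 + 456330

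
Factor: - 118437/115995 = -5^(-1)*19^ (-1)*97^1 = -97/95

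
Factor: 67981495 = 5^1*43^1*316193^1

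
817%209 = 190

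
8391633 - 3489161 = 4902472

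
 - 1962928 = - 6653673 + 4690745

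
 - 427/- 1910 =427/1910 = 0.22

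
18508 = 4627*4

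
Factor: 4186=2^1*7^1*13^1 * 23^1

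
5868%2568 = 732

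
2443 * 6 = 14658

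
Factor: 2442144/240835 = 2^5 *3^1 * 5^( - 1 )*7^( - 2)*983^( - 1)*25439^1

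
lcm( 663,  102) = 1326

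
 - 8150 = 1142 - 9292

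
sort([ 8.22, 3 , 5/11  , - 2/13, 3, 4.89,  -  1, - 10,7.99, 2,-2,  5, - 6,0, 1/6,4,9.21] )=[-10, - 6, - 2, - 1,-2/13,  0, 1/6, 5/11,2, 3,3, 4, 4.89, 5,  7.99,8.22,  9.21]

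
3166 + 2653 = 5819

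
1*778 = 778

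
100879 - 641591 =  - 540712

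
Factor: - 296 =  - 2^3*37^1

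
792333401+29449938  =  821783339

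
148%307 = 148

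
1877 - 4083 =-2206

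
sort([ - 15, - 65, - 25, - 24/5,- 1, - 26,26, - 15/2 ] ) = [ - 65,-26, - 25, - 15, - 15/2, - 24/5, - 1, 26]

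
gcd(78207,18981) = 3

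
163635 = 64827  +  98808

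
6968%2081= 725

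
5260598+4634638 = 9895236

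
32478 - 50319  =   - 17841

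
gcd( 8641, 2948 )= 1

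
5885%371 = 320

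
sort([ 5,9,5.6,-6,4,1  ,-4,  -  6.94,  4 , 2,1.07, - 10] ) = [-10,  -  6.94, - 6,  -  4,1,1.07,2, 4, 4, 5,5.6,9]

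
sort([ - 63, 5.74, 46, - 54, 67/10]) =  [  -  63,-54, 5.74, 67/10, 46 ]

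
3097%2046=1051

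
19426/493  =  19426/493 = 39.40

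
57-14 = 43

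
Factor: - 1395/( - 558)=2^( - 1 )*5^1 = 5/2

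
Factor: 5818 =2^1*2909^1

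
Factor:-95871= - 3^1 * 31957^1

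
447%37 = 3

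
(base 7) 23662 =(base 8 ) 14031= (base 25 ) 9LJ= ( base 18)110D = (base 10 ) 6169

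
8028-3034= 4994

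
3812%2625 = 1187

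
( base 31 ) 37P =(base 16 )c35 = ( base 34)2NV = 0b110000110101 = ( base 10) 3125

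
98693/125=98693/125  =  789.54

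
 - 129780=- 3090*42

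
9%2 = 1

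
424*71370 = 30260880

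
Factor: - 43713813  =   -3^1* 11^1 * 13^1 * 19^1*31^1*173^1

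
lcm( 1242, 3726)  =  3726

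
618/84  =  103/14 = 7.36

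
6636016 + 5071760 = 11707776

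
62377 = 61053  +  1324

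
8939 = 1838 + 7101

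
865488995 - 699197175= 166291820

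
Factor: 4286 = 2^1*2143^1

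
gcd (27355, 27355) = 27355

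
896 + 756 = 1652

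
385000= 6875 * 56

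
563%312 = 251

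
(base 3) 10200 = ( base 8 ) 143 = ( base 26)3l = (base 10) 99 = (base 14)71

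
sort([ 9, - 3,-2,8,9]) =[ - 3,-2,8,9,9]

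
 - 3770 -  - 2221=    - 1549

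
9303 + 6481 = 15784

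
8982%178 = 82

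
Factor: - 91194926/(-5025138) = 3^( - 1) * 311^(-1)*2693^( - 1)*45597463^1  =  45597463/2512569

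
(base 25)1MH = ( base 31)17E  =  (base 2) 10010101000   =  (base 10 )1192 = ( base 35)Y2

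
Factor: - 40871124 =-2^2 * 3^2*7^1*79^1*2053^1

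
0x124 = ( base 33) 8s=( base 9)354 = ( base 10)292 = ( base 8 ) 444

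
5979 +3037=9016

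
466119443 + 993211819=1459331262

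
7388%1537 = 1240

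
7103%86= 51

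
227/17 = 13 + 6/17 = 13.35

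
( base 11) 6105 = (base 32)7tg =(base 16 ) 1FB0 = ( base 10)8112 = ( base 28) a9k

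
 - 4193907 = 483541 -4677448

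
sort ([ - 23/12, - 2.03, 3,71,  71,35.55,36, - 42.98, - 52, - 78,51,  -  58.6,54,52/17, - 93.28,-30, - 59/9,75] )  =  [ - 93.28, - 78, - 58.6, - 52  ,-42.98, - 30, - 59/9 , - 2.03,  -  23/12  ,  3,52/17,35.55, 36,51,  54, 71,  71 , 75]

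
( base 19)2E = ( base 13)40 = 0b110100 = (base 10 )52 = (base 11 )48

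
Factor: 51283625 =5^3*83^1*4943^1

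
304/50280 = 38/6285 = 0.01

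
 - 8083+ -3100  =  -11183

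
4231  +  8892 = 13123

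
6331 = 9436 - 3105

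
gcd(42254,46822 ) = 1142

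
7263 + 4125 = 11388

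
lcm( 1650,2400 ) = 26400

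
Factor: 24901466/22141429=2^1 * 17^( -1 )*37^(  -  1 )*35201^( - 1 ) *12450733^1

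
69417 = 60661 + 8756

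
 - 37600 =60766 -98366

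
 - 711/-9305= 711/9305 = 0.08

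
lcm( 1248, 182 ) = 8736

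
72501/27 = 2685 + 2/9 = 2685.22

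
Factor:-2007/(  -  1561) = 3^2  *7^(-1) = 9/7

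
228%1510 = 228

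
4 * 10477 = 41908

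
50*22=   1100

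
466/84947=466/84947  =  0.01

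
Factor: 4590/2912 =2^( - 4 )*3^3*5^1*7^(-1 ) * 13^( - 1) * 17^1 = 2295/1456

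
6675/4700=1 + 79/188 = 1.42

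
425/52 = 8+9/52= 8.17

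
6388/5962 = 3194/2981 = 1.07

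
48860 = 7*6980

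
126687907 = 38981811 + 87706096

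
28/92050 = 2/6575 = 0.00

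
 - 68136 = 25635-93771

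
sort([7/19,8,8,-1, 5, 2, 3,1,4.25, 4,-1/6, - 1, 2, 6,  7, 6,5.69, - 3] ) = [-3,-1, - 1, - 1/6,7/19, 1, 2,2,3, 4, 4.25 , 5 , 5.69,6, 6, 7, 8,8 ]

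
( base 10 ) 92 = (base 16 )5C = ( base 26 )3e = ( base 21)48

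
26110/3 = 8703  +  1/3 = 8703.33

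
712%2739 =712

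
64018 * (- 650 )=-41611700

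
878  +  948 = 1826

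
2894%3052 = 2894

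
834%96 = 66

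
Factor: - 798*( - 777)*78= 2^2*3^3*7^2*13^1*19^1*37^1 = 48363588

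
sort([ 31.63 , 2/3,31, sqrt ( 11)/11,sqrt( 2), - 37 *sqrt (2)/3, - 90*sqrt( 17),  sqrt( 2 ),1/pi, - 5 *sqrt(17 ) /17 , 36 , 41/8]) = [-90 * sqrt(17),-37*sqrt( 2 ) /3, - 5*sqrt( 17)/17,sqrt( 11) /11, 1/pi,2/3, sqrt ( 2), sqrt (2),41/8,  31, 31.63,36]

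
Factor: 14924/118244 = 13/103=13^1*103^(-1) 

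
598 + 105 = 703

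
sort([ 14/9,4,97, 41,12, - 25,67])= [ - 25, 14/9,4,12,41, 67,  97 ] 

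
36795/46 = 36795/46 =799.89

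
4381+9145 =13526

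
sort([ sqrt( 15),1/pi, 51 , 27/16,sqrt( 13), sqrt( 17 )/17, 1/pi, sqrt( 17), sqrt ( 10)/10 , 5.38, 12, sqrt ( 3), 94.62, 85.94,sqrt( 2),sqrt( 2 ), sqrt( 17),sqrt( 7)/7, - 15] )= [ - 15, sqrt( 17)/17, sqrt( 10 ) /10,1/pi,1/pi, sqrt( 7)/7, sqrt( 2) , sqrt( 2), 27/16,sqrt(3) , sqrt( 13), sqrt( 15),sqrt( 17), sqrt( 17),  5.38, 12, 51 , 85.94, 94.62]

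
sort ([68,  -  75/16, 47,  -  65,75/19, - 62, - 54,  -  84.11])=[ - 84.11,  -  65, - 62, - 54,- 75/16,75/19,47 , 68] 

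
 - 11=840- 851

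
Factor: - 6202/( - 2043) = 2^1*3^( - 2)*7^1*227^( - 1)*443^1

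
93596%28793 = 7217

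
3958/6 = 1979/3 = 659.67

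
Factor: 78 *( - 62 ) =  - 4836  =  - 2^2 *3^1*13^1*31^1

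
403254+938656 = 1341910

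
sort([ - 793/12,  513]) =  [ - 793/12, 513] 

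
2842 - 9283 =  - 6441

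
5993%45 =8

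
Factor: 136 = 2^3*17^1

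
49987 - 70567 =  - 20580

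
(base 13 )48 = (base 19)33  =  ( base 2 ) 111100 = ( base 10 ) 60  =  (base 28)24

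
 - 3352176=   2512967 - 5865143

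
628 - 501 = 127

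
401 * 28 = 11228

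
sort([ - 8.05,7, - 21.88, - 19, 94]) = [ - 21.88 , - 19, - 8.05,7, 94] 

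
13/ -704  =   - 1 + 691/704 = -  0.02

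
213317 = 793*269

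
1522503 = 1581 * 963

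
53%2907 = 53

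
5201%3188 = 2013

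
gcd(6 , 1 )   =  1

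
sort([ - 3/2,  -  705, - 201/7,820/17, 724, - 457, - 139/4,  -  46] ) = [  -  705,-457, - 46, - 139/4, -201/7, - 3/2, 820/17,724] 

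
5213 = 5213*1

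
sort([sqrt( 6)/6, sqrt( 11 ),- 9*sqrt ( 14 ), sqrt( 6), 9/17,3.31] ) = [ - 9*sqrt ( 14 )  ,  sqrt( 6) /6,9/17, sqrt( 6 ), 3.31, sqrt(11 )] 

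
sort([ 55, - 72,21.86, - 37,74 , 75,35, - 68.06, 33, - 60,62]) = [ - 72, - 68.06, - 60, - 37, 21.86,33,35 , 55,62 , 74,  75]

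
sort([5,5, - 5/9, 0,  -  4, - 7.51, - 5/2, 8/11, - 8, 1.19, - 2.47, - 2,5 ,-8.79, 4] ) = [ - 8.79,-8,  -  7.51, -4, - 5/2,-2.47, - 2,-5/9,0, 8/11, 1.19, 4, 5,  5, 5]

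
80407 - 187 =80220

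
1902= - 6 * ( - 317 ) 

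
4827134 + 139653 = 4966787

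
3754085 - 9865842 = -6111757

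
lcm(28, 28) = 28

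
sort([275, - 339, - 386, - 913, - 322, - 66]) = [ - 913,- 386, - 339, - 322, - 66, 275]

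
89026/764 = 44513/382  =  116.53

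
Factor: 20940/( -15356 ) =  - 3^1*5^1 * 11^( - 1)=- 15/11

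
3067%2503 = 564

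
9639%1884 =219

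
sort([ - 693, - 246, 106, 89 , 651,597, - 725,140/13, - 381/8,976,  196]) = [ - 725,-693, - 246,-381/8, 140/13, 89, 106,196 , 597,651,976]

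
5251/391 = 13 + 168/391  =  13.43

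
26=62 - 36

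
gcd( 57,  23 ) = 1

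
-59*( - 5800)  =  342200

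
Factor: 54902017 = 29^1*1893173^1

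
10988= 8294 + 2694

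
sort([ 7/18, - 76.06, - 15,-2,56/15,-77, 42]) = [  -  77, - 76.06,  -  15, - 2, 7/18 , 56/15, 42]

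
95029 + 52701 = 147730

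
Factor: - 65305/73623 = - 3^ ( - 1 )*5^1*11^( - 1)*23^(- 1)*37^1*97^( - 1 )*353^1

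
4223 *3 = 12669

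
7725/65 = 118  +  11/13  =  118.85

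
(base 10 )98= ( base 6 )242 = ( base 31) 35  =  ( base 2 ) 1100010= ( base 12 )82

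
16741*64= 1071424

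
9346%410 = 326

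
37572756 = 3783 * 9932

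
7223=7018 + 205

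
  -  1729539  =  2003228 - 3732767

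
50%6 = 2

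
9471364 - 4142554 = 5328810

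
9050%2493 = 1571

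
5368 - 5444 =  - 76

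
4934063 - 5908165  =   - 974102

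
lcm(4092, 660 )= 20460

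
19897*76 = 1512172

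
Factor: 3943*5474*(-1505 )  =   - 32483892910  =  - 2^1*5^1 * 7^2*17^1*23^1 * 43^1*3943^1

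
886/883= 886/883=1.00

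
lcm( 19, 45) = 855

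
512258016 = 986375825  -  474117809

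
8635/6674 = 8635/6674=1.29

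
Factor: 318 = 2^1*3^1*53^1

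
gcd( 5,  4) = 1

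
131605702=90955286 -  - 40650416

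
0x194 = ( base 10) 404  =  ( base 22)i8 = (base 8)624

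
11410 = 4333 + 7077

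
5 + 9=14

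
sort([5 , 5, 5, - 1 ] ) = [ - 1, 5,  5, 5 ] 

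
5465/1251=4+ 461/1251 = 4.37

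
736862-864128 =-127266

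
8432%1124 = 564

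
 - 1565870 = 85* ( - 18422) 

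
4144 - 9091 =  - 4947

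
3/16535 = 3/16535 = 0.00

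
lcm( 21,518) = 1554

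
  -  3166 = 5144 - 8310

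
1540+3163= 4703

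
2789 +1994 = 4783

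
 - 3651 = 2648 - 6299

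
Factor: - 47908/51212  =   - 29/31 = - 29^1 * 31^ (- 1)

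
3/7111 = 3/7111 = 0.00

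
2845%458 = 97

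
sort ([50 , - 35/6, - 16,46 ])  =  [ - 16, - 35/6, 46,50 ]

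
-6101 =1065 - 7166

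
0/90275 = 0 = 0.00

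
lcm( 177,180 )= 10620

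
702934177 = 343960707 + 358973470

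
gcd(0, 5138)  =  5138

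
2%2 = 0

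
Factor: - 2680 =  - 2^3*5^1*67^1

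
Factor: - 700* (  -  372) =260400 = 2^4*3^1*5^2 * 7^1*31^1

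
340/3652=85/913 = 0.09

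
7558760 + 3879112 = 11437872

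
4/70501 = 4/70501 = 0.00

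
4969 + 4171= 9140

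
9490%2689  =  1423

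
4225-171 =4054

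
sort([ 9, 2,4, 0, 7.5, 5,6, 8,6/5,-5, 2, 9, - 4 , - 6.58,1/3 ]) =[ - 6.58,  -  5, - 4,  0, 1/3, 6/5, 2, 2, 4,5, 6, 7.5,  8,9, 9]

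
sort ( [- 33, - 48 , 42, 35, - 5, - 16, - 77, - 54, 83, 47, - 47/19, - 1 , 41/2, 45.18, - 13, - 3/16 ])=[ - 77, - 54 , - 48, - 33, - 16,  -  13 , - 5,  -  47/19,-1, - 3/16,41/2,35, 42, 45.18,  47, 83]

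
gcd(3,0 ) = 3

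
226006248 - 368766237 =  - 142759989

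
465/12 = 155/4 =38.75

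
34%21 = 13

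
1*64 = 64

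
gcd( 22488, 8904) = 24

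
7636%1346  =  906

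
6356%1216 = 276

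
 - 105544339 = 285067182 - 390611521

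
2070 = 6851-4781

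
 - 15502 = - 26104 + 10602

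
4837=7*691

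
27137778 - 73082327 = - 45944549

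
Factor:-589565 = -5^1*61^1 * 1933^1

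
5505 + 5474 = 10979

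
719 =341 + 378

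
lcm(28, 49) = 196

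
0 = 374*0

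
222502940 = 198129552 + 24373388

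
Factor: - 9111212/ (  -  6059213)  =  2^2*11^1 * 311^( - 1 ) * 19483^(  -  1 )  *  207073^1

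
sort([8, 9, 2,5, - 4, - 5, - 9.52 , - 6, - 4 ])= [ - 9.52, - 6, - 5, -4, - 4, 2, 5 , 8 , 9 ] 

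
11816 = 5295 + 6521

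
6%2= 0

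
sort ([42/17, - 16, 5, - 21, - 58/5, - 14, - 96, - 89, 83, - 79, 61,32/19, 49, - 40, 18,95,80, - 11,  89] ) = [ - 96, -89, - 79, - 40, - 21, - 16,  -  14, - 58/5,  -  11,32/19,42/17,5,18, 49,61,80,83,89,  95]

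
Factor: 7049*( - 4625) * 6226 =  - 202977717250 = - 2^1*5^3*  7^1 *11^1 *19^1*37^1 * 53^1*283^1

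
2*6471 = 12942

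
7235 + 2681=9916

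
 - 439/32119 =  - 439/32119= -0.01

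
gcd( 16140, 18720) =60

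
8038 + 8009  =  16047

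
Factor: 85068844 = 2^2*7^1*1289^1*2357^1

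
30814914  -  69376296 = -38561382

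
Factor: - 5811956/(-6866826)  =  2^1 * 3^(-1)*241^1 * 613^(-1)*1867^( - 1)*6029^1 = 2905978/3433413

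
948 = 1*948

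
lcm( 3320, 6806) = 136120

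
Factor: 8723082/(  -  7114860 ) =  - 2^( - 1 )  *3^( - 1) * 5^( - 1)*29^ ( - 2) * 47^( - 1 ) * 1453847^1  =  -1453847/1185810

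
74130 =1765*42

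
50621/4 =12655 + 1/4=12655.25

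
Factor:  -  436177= - 7^1*62311^1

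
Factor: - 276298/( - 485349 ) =2^1*3^(-1)*11^1*19^1*661^1*161783^( - 1 ) 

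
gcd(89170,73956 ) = 2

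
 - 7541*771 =  -  5814111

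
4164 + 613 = 4777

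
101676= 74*1374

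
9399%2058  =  1167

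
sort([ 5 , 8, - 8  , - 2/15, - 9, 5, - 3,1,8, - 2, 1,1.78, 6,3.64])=[ - 9, - 8, - 3,-2 , - 2/15,1,1,1.78,3.64,5,  5,6, 8,8 ]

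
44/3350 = 22/1675=0.01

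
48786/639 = 16262/213 = 76.35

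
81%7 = 4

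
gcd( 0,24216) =24216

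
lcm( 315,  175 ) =1575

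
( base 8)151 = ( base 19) 5A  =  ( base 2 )1101001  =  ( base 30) 3F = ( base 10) 105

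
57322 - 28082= 29240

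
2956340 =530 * 5578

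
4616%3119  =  1497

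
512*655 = 335360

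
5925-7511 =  -1586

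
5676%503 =143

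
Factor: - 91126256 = -2^4* 13^1  *  17^1*25771^1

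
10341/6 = 3447/2 = 1723.50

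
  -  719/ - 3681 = 719/3681  =  0.20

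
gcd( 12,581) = 1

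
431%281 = 150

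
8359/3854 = 2 + 651/3854 = 2.17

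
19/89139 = 19/89139 = 0.00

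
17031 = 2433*7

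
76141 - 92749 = -16608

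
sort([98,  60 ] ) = [60, 98]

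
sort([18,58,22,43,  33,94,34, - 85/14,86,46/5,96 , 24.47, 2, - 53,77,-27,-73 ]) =[  -  73, - 53, -27, - 85/14,2 , 46/5,18, 22,24.47, 33,34,43, 58,77,  86,94, 96 ]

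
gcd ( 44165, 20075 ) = 4015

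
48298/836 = 1271/22 = 57.77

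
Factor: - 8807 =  - 8807^1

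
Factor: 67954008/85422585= 22651336/28474195=2^3*5^(  -  1)*71^( - 1 )*80209^ ( - 1) * 2831417^1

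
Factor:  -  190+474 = 2^2*71^1= 284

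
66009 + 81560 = 147569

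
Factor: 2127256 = 2^3*139^1*1913^1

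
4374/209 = 4374/209 = 20.93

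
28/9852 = 7/2463 = 0.00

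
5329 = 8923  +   - 3594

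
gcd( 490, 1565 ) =5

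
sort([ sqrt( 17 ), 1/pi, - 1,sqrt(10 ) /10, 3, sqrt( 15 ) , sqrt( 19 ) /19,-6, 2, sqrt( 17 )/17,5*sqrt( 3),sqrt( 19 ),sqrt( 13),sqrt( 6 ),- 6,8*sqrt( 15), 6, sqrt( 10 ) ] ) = [-6,-6,-1,sqrt( 19) /19,sqrt( 17)/17,sqrt ( 10 ) /10,1/pi,2,sqrt (6), 3,sqrt (10 ), sqrt(13 ),sqrt( 15), sqrt( 17),sqrt( 19 ),6,5*sqrt(3),8*sqrt( 15 ) ] 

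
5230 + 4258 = 9488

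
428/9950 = 214/4975 =0.04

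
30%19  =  11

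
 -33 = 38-71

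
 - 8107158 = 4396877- 12504035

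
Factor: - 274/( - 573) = 2^1*3^( - 1)*137^1 * 191^( - 1)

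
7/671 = 7/671 = 0.01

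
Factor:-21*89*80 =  - 149520 = - 2^4*3^1*5^1*7^1 * 89^1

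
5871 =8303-2432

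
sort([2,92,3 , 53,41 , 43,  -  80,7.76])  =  [ - 80, 2, 3,7.76,41,43,53,92]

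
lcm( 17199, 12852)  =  1169532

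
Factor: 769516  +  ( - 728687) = 40829 = 40829^1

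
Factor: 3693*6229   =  23003697 = 3^1*1231^1*6229^1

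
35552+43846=79398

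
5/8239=5/8239 = 0.00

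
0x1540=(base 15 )192a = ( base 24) 9ag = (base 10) 5440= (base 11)40A6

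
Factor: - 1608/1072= - 3/2 = - 2^( - 1)  *  3^1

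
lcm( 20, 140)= 140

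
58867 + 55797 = 114664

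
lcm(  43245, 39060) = 1210860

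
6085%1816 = 637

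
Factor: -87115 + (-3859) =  - 90974  =  - 2^1 * 13^1 * 3499^1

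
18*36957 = 665226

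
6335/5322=1 + 1013/5322   =  1.19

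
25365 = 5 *5073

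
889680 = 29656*30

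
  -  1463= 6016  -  7479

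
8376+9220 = 17596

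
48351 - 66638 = - 18287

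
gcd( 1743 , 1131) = 3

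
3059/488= 6 + 131/488 = 6.27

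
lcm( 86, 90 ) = 3870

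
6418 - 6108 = 310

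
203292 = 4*50823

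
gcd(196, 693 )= 7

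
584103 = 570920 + 13183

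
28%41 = 28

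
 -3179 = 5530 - 8709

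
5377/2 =5377/2= 2688.50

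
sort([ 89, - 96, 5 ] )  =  [ - 96, 5, 89]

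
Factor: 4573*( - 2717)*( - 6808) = 2^3*11^1*13^1*17^1*19^1*23^1*37^1*269^1 = 84588317528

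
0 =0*107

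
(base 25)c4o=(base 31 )7st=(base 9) 11411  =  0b1110111001000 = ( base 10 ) 7624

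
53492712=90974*588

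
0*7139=0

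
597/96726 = 199/32242 = 0.01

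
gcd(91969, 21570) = 1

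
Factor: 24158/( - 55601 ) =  - 514/1183= - 2^1*7^( - 1 )*13^( - 2) * 257^1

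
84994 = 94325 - 9331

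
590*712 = 420080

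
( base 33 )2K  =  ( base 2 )1010110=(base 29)2S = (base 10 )86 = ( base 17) 51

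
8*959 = 7672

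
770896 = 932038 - 161142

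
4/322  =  2/161 =0.01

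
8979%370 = 99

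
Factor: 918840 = 2^3*3^1*5^1*13^1*19^1*31^1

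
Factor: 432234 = 2^1 * 3^2*11^1*37^1 * 59^1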